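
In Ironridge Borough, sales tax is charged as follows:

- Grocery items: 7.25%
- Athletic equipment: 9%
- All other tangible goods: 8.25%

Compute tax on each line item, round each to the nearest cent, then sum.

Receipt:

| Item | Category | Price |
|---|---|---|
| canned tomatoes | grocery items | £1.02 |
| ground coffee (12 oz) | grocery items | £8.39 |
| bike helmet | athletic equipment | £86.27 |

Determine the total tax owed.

Canned tomatoes £1.02: grocery items → 7.25% → £0.07
Ground coffee (12 oz) £8.39: grocery items → 7.25% → £0.61
Bike helmet £86.27: athletic equipment → 9% → £7.76
Total tax = £0.07 + £0.61 + £7.76 = £8.44

£8.44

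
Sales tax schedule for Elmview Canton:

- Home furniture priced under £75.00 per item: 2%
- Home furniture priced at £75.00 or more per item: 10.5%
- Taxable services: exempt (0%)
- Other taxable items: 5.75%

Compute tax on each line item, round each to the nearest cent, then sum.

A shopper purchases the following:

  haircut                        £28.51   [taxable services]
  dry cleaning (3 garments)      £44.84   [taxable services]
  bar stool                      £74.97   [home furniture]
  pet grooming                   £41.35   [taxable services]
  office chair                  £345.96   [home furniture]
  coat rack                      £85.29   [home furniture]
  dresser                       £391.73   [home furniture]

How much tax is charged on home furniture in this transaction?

£87.92

Bar stool £74.97: home furniture, under £75.00 → 2% → £1.50
Office chair £345.96: home furniture, £75.00 or more → 10.5% → £36.33
Coat rack £85.29: home furniture, £75.00 or more → 10.5% → £8.96
Dresser £391.73: home furniture, £75.00 or more → 10.5% → £41.13
Tax on home furniture = £1.50 + £36.33 + £8.96 + £41.13 = £87.92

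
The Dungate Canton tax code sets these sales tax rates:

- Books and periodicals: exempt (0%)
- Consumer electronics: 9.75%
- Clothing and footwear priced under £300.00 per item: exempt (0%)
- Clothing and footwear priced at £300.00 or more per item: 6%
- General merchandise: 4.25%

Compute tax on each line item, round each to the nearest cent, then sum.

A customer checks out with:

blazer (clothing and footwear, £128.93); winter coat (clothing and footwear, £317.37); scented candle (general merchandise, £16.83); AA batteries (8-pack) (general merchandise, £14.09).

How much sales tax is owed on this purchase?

Blazer £128.93: clothing and footwear, under £300.00 → 0% → £0.00
Winter coat £317.37: clothing and footwear, £300.00 or more → 6% → £19.04
Scented candle £16.83: general merchandise → 4.25% → £0.72
AA batteries (8-pack) £14.09: general merchandise → 4.25% → £0.60
Total tax = £19.04 + £0.72 + £0.60 = £20.36

£20.36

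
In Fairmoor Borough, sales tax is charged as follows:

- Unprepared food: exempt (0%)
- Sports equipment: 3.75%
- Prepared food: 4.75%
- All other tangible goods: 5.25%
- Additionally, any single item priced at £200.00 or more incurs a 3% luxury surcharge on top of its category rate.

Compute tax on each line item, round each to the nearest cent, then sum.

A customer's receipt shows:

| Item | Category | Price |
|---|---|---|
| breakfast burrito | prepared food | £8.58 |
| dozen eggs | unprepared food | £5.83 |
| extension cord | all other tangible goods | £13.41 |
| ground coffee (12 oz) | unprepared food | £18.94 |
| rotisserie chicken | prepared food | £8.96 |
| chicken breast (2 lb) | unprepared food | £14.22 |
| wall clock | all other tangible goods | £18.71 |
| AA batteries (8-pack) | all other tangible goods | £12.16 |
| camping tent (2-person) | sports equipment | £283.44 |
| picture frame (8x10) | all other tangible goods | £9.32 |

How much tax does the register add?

£22.78

Breakfast burrito £8.58: prepared food → 4.75% → £0.41
Dozen eggs £5.83: unprepared food → 0% → £0.00
Extension cord £13.41: all other tangible goods → 5.25% → £0.70
Ground coffee (12 oz) £18.94: unprepared food → 0% → £0.00
Rotisserie chicken £8.96: prepared food → 4.75% → £0.43
Chicken breast (2 lb) £14.22: unprepared food → 0% → £0.00
Wall clock £18.71: all other tangible goods → 5.25% → £0.98
AA batteries (8-pack) £12.16: all other tangible goods → 5.25% → £0.64
Camping tent (2-person) £283.44: sports equipment → 3.75% + 3% surcharge = 6.75% → £19.13
Picture frame (8x10) £9.32: all other tangible goods → 5.25% → £0.49
Total tax = £0.41 + £0.70 + £0.43 + £0.98 + £0.64 + £19.13 + £0.49 = £22.78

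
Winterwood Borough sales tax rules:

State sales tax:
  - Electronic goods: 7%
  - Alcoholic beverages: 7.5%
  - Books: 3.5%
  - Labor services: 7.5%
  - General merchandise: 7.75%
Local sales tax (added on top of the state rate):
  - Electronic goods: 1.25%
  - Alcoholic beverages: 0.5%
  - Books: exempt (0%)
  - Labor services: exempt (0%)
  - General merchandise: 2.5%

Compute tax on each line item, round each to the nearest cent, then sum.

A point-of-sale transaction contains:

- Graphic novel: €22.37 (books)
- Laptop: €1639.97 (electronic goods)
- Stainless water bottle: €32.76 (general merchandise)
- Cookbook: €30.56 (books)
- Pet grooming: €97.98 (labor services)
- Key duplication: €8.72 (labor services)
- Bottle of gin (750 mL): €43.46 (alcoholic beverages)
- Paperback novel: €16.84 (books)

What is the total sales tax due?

€152.58

Graphic novel €22.37: books → 3.5% + 0% local = 3.5% → €0.78
Laptop €1639.97: electronic goods → 7% + 1.25% local = 8.25% → €135.30
Stainless water bottle €32.76: general merchandise → 7.75% + 2.5% local = 10.25% → €3.36
Cookbook €30.56: books → 3.5% + 0% local = 3.5% → €1.07
Pet grooming €97.98: labor services → 7.5% + 0% local = 7.5% → €7.35
Key duplication €8.72: labor services → 7.5% + 0% local = 7.5% → €0.65
Bottle of gin (750 mL) €43.46: alcoholic beverages → 7.5% + 0.5% local = 8% → €3.48
Paperback novel €16.84: books → 3.5% + 0% local = 3.5% → €0.59
Total tax = €0.78 + €135.30 + €3.36 + €1.07 + €7.35 + €0.65 + €3.48 + €0.59 = €152.58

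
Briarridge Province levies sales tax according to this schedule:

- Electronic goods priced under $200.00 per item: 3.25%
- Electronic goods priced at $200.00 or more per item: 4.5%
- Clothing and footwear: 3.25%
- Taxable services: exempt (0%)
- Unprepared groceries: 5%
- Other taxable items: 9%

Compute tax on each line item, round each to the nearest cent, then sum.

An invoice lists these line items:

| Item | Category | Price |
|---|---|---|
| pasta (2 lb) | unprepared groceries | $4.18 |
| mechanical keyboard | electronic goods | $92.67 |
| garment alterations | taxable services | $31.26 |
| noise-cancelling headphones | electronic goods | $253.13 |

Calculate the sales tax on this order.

$14.61

Pasta (2 lb) $4.18: unprepared groceries → 5% → $0.21
Mechanical keyboard $92.67: electronic goods, under $200.00 → 3.25% → $3.01
Garment alterations $31.26: taxable services → 0% → $0.00
Noise-cancelling headphones $253.13: electronic goods, $200.00 or more → 4.5% → $11.39
Total tax = $0.21 + $3.01 + $11.39 = $14.61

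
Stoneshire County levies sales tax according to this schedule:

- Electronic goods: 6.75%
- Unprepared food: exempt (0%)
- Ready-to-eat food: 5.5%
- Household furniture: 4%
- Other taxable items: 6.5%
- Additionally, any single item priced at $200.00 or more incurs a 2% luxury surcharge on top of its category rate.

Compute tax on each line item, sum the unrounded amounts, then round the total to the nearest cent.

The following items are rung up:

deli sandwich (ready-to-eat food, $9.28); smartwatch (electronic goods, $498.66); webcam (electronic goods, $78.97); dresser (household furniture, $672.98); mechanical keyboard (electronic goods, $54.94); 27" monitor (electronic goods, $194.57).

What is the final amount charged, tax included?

Deli sandwich $9.28: ready-to-eat food → 5.5% → $0.5104
Smartwatch $498.66: electronic goods → 6.75% + 2% surcharge = 8.75% → $43.63275
Webcam $78.97: electronic goods → 6.75% → $5.330475
Dresser $672.98: household furniture → 4% + 2% surcharge = 6% → $40.3788
Mechanical keyboard $54.94: electronic goods → 6.75% → $3.70845
27" monitor $194.57: electronic goods → 6.75% → $13.133475
Subtotal = $1509.40; unrounded tax = $106.69435 → $106.69; total due = $1616.09

$1616.09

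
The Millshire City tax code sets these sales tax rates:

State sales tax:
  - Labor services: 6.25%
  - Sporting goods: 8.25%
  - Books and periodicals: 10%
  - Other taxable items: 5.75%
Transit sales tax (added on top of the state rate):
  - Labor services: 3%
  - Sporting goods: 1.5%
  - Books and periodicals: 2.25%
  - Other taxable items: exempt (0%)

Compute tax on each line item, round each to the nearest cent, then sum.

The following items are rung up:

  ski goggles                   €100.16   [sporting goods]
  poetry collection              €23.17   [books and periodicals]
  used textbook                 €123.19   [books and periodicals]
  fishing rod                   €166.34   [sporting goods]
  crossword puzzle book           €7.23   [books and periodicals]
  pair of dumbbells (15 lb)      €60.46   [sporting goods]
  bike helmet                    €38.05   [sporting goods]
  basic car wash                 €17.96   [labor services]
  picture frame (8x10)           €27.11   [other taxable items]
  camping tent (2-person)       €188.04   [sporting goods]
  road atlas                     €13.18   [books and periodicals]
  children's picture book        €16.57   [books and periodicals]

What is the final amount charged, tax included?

Ski goggles €100.16: sporting goods → 8.25% + 1.5% transit = 9.75% → €9.77
Poetry collection €23.17: books and periodicals → 10% + 2.25% transit = 12.25% → €2.84
Used textbook €123.19: books and periodicals → 10% + 2.25% transit = 12.25% → €15.09
Fishing rod €166.34: sporting goods → 8.25% + 1.5% transit = 9.75% → €16.22
Crossword puzzle book €7.23: books and periodicals → 10% + 2.25% transit = 12.25% → €0.89
Pair of dumbbells (15 lb) €60.46: sporting goods → 8.25% + 1.5% transit = 9.75% → €5.89
Bike helmet €38.05: sporting goods → 8.25% + 1.5% transit = 9.75% → €3.71
Basic car wash €17.96: labor services → 6.25% + 3% transit = 9.25% → €1.66
Picture frame (8x10) €27.11: other taxable items → 5.75% + 0% transit = 5.75% → €1.56
Camping tent (2-person) €188.04: sporting goods → 8.25% + 1.5% transit = 9.75% → €18.33
Road atlas €13.18: books and periodicals → 10% + 2.25% transit = 12.25% → €1.61
Children's picture book €16.57: books and periodicals → 10% + 2.25% transit = 12.25% → €2.03
Subtotal = €781.46; tax = €79.60; total due = €861.06

€861.06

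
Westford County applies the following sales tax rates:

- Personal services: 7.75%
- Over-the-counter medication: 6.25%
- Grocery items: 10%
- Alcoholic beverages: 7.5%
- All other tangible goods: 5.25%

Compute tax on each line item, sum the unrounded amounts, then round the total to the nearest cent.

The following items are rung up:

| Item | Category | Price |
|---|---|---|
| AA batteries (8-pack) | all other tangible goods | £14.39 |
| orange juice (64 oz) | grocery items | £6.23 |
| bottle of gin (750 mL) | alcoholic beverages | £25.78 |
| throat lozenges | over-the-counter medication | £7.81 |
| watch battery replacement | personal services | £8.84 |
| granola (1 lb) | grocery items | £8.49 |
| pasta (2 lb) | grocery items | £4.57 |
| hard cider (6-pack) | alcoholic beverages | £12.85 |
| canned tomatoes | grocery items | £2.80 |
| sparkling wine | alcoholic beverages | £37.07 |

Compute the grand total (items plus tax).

AA batteries (8-pack) £14.39: all other tangible goods → 5.25% → £0.755475
Orange juice (64 oz) £6.23: grocery items → 10% → £0.623
Bottle of gin (750 mL) £25.78: alcoholic beverages → 7.5% → £1.9335
Throat lozenges £7.81: over-the-counter medication → 6.25% → £0.488125
Watch battery replacement £8.84: personal services → 7.75% → £0.6851
Granola (1 lb) £8.49: grocery items → 10% → £0.849
Pasta (2 lb) £4.57: grocery items → 10% → £0.457
Hard cider (6-pack) £12.85: alcoholic beverages → 7.5% → £0.96375
Canned tomatoes £2.80: grocery items → 10% → £0.28
Sparkling wine £37.07: alcoholic beverages → 7.5% → £2.78025
Subtotal = £128.83; unrounded tax = £9.8152 → £9.82; total due = £138.65

£138.65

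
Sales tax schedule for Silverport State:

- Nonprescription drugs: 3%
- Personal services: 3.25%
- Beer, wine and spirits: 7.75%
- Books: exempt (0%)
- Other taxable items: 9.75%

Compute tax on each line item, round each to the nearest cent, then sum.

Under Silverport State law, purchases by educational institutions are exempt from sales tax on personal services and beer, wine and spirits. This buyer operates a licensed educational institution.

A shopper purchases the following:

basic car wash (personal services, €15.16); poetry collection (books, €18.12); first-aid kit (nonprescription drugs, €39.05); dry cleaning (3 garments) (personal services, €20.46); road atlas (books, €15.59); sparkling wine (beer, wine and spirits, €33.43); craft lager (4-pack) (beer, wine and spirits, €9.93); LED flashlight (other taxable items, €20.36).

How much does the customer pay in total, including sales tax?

Basic car wash €15.16: personal services, buyer-exempt → 0% → €0.00
Poetry collection €18.12: books → 0% → €0.00
First-aid kit €39.05: nonprescription drugs → 3% → €1.17
Dry cleaning (3 garments) €20.46: personal services, buyer-exempt → 0% → €0.00
Road atlas €15.59: books → 0% → €0.00
Sparkling wine €33.43: beer, wine and spirits, buyer-exempt → 0% → €0.00
Craft lager (4-pack) €9.93: beer, wine and spirits, buyer-exempt → 0% → €0.00
LED flashlight €20.36: other taxable items → 9.75% → €1.99
Subtotal = €172.10; tax = €3.16; total due = €175.26

€175.26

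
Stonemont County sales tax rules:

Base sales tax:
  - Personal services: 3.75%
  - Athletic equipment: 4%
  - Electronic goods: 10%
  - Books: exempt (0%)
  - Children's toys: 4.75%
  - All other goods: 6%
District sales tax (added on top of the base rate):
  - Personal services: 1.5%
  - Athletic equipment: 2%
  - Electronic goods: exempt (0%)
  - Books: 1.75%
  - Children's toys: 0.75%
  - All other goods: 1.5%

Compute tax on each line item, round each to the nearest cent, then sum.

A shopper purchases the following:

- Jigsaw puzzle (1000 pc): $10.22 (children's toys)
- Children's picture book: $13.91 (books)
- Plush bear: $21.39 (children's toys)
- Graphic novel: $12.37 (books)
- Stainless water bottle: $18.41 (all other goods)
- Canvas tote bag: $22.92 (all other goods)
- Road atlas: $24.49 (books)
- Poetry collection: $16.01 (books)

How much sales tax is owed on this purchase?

$6.01

Jigsaw puzzle (1000 pc) $10.22: children's toys → 4.75% + 0.75% district = 5.5% → $0.56
Children's picture book $13.91: books → 0% + 1.75% district = 1.75% → $0.24
Plush bear $21.39: children's toys → 4.75% + 0.75% district = 5.5% → $1.18
Graphic novel $12.37: books → 0% + 1.75% district = 1.75% → $0.22
Stainless water bottle $18.41: all other goods → 6% + 1.5% district = 7.5% → $1.38
Canvas tote bag $22.92: all other goods → 6% + 1.5% district = 7.5% → $1.72
Road atlas $24.49: books → 0% + 1.75% district = 1.75% → $0.43
Poetry collection $16.01: books → 0% + 1.75% district = 1.75% → $0.28
Total tax = $0.56 + $0.24 + $1.18 + $0.22 + $1.38 + $1.72 + $0.43 + $0.28 = $6.01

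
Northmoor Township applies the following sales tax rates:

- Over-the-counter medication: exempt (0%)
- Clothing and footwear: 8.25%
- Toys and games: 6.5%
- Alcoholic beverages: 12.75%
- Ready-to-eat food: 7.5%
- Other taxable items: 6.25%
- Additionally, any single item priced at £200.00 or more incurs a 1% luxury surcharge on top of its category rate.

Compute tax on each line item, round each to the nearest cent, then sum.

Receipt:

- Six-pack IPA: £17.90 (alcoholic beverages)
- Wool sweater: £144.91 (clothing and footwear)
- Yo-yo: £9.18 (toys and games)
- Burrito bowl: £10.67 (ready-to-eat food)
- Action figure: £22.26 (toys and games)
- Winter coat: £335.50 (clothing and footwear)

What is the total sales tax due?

Six-pack IPA £17.90: alcoholic beverages → 12.75% → £2.28
Wool sweater £144.91: clothing and footwear → 8.25% → £11.96
Yo-yo £9.18: toys and games → 6.5% → £0.60
Burrito bowl £10.67: ready-to-eat food → 7.5% → £0.80
Action figure £22.26: toys and games → 6.5% → £1.45
Winter coat £335.50: clothing and footwear → 8.25% + 1% surcharge = 9.25% → £31.03
Total tax = £2.28 + £11.96 + £0.60 + £0.80 + £1.45 + £31.03 = £48.12

£48.12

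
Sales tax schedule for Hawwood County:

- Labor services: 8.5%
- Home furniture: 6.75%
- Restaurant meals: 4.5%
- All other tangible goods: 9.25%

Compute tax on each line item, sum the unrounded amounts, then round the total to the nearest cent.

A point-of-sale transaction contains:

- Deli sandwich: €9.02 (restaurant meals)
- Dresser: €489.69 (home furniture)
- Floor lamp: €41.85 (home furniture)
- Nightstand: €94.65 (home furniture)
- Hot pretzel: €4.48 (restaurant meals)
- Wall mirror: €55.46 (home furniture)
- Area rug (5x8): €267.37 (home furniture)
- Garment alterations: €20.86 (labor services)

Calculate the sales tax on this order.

€66.44

Deli sandwich €9.02: restaurant meals → 4.5% → €0.4059
Dresser €489.69: home furniture → 6.75% → €33.054075
Floor lamp €41.85: home furniture → 6.75% → €2.824875
Nightstand €94.65: home furniture → 6.75% → €6.388875
Hot pretzel €4.48: restaurant meals → 4.5% → €0.2016
Wall mirror €55.46: home furniture → 6.75% → €3.74355
Area rug (5x8) €267.37: home furniture → 6.75% → €18.047475
Garment alterations €20.86: labor services → 8.5% → €1.7731
Unrounded tax sum = €66.43945 → €66.44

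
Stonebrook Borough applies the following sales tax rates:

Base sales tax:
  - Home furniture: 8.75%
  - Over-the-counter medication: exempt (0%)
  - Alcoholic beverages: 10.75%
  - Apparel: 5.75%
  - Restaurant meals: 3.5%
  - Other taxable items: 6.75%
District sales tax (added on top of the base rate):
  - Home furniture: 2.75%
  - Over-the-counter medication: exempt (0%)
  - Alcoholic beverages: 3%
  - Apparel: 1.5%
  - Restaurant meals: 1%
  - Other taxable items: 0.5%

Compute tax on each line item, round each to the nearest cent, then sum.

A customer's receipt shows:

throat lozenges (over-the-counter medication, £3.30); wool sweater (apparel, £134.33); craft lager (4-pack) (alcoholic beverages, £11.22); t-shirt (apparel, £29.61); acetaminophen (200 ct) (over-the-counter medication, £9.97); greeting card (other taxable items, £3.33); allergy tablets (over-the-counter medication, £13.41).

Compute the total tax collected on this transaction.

£13.67

Throat lozenges £3.30: over-the-counter medication → 0% + 0% district = 0% → £0.00
Wool sweater £134.33: apparel → 5.75% + 1.5% district = 7.25% → £9.74
Craft lager (4-pack) £11.22: alcoholic beverages → 10.75% + 3% district = 13.75% → £1.54
T-shirt £29.61: apparel → 5.75% + 1.5% district = 7.25% → £2.15
Acetaminophen (200 ct) £9.97: over-the-counter medication → 0% + 0% district = 0% → £0.00
Greeting card £3.33: other taxable items → 6.75% + 0.5% district = 7.25% → £0.24
Allergy tablets £13.41: over-the-counter medication → 0% + 0% district = 0% → £0.00
Total tax = £9.74 + £1.54 + £2.15 + £0.24 = £13.67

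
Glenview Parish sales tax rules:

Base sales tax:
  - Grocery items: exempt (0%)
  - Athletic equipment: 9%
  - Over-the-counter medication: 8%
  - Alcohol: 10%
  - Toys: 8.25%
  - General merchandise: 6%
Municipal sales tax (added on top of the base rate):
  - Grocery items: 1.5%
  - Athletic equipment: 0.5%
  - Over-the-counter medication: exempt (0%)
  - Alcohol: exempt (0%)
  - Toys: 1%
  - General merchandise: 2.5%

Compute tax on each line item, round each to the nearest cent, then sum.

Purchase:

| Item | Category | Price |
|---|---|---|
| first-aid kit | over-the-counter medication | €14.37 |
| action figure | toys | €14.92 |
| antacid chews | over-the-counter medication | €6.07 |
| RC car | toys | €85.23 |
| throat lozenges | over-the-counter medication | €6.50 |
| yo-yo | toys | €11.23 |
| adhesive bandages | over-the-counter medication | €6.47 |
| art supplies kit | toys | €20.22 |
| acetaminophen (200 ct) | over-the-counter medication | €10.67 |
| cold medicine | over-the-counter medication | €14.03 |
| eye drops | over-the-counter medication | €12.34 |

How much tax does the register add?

First-aid kit €14.37: over-the-counter medication → 8% + 0% municipal = 8% → €1.15
Action figure €14.92: toys → 8.25% + 1% municipal = 9.25% → €1.38
Antacid chews €6.07: over-the-counter medication → 8% + 0% municipal = 8% → €0.49
RC car €85.23: toys → 8.25% + 1% municipal = 9.25% → €7.88
Throat lozenges €6.50: over-the-counter medication → 8% + 0% municipal = 8% → €0.52
Yo-yo €11.23: toys → 8.25% + 1% municipal = 9.25% → €1.04
Adhesive bandages €6.47: over-the-counter medication → 8% + 0% municipal = 8% → €0.52
Art supplies kit €20.22: toys → 8.25% + 1% municipal = 9.25% → €1.87
Acetaminophen (200 ct) €10.67: over-the-counter medication → 8% + 0% municipal = 8% → €0.85
Cold medicine €14.03: over-the-counter medication → 8% + 0% municipal = 8% → €1.12
Eye drops €12.34: over-the-counter medication → 8% + 0% municipal = 8% → €0.99
Total tax = €1.15 + €1.38 + €0.49 + €7.88 + €0.52 + €1.04 + €0.52 + €1.87 + €0.85 + €1.12 + €0.99 = €17.81

€17.81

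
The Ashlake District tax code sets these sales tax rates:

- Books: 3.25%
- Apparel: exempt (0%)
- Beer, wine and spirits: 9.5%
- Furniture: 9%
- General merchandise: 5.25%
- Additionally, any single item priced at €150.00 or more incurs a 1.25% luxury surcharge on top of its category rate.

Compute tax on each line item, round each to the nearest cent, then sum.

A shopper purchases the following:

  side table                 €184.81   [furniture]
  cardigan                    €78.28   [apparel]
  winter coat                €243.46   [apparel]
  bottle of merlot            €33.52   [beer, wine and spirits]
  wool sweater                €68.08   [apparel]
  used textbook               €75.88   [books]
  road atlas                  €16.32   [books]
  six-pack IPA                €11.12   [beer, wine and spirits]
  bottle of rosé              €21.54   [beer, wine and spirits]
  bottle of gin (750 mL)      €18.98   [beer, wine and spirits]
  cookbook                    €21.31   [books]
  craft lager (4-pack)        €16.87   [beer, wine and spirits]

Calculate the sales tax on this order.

Side table €184.81: furniture → 9% + 1.25% surcharge = 10.25% → €18.94
Cardigan €78.28: apparel → 0% → €0.00
Winter coat €243.46: apparel → 0% + 1.25% surcharge = 1.25% → €3.04
Bottle of merlot €33.52: beer, wine and spirits → 9.5% → €3.18
Wool sweater €68.08: apparel → 0% → €0.00
Used textbook €75.88: books → 3.25% → €2.47
Road atlas €16.32: books → 3.25% → €0.53
Six-pack IPA €11.12: beer, wine and spirits → 9.5% → €1.06
Bottle of rosé €21.54: beer, wine and spirits → 9.5% → €2.05
Bottle of gin (750 mL) €18.98: beer, wine and spirits → 9.5% → €1.80
Cookbook €21.31: books → 3.25% → €0.69
Craft lager (4-pack) €16.87: beer, wine and spirits → 9.5% → €1.60
Total tax = €18.94 + €3.04 + €3.18 + €2.47 + €0.53 + €1.06 + €2.05 + €1.80 + €0.69 + €1.60 = €35.36

€35.36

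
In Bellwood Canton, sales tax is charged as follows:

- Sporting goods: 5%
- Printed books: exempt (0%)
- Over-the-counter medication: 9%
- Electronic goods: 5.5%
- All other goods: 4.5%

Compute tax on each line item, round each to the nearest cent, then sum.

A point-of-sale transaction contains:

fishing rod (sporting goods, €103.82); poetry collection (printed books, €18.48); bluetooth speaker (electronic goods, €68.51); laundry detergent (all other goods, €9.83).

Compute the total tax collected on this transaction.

€9.40

Fishing rod €103.82: sporting goods → 5% → €5.19
Poetry collection €18.48: printed books → 0% → €0.00
Bluetooth speaker €68.51: electronic goods → 5.5% → €3.77
Laundry detergent €9.83: all other goods → 4.5% → €0.44
Total tax = €5.19 + €3.77 + €0.44 = €9.40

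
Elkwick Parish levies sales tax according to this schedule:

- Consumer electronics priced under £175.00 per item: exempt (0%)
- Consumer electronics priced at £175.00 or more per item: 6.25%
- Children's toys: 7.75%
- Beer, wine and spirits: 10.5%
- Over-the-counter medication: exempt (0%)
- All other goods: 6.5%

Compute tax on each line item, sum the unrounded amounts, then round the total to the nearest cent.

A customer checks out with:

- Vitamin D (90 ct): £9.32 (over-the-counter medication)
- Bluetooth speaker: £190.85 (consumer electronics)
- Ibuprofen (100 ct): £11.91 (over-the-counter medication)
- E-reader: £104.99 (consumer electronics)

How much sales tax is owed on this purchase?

Vitamin D (90 ct) £9.32: over-the-counter medication → 0% → £0.00
Bluetooth speaker £190.85: consumer electronics, £175.00 or more → 6.25% → £11.928125
Ibuprofen (100 ct) £11.91: over-the-counter medication → 0% → £0.00
E-reader £104.99: consumer electronics, under £175.00 → 0% → £0.00
Unrounded tax sum = £11.928125 → £11.93

£11.93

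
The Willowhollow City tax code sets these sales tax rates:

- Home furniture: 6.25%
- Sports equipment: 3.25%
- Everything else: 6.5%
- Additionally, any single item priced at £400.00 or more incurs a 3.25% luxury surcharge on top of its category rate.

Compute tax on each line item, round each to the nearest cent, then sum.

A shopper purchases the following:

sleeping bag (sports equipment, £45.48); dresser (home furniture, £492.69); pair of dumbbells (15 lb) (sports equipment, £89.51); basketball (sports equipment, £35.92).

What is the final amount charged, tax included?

Sleeping bag £45.48: sports equipment → 3.25% → £1.48
Dresser £492.69: home furniture → 6.25% + 3.25% surcharge = 9.5% → £46.81
Pair of dumbbells (15 lb) £89.51: sports equipment → 3.25% → £2.91
Basketball £35.92: sports equipment → 3.25% → £1.17
Subtotal = £663.60; tax = £52.37; total due = £715.97

£715.97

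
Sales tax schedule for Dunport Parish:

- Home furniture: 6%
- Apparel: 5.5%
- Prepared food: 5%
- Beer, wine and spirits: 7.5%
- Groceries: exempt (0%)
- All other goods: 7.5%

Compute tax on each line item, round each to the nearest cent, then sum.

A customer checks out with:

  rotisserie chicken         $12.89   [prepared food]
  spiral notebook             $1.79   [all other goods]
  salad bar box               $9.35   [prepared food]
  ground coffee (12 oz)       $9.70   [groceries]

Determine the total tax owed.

$1.24

Rotisserie chicken $12.89: prepared food → 5% → $0.64
Spiral notebook $1.79: all other goods → 7.5% → $0.13
Salad bar box $9.35: prepared food → 5% → $0.47
Ground coffee (12 oz) $9.70: groceries → 0% → $0.00
Total tax = $0.64 + $0.13 + $0.47 = $1.24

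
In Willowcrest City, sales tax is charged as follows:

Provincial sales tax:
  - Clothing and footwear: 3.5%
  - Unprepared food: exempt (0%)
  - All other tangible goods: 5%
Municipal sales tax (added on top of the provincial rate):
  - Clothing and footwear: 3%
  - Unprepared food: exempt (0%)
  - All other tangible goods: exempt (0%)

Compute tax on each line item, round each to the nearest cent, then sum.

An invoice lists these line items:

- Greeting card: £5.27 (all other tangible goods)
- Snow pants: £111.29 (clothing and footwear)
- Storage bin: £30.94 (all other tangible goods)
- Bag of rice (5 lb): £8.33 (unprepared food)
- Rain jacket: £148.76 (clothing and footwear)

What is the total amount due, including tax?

Greeting card £5.27: all other tangible goods → 5% + 0% municipal = 5% → £0.26
Snow pants £111.29: clothing and footwear → 3.5% + 3% municipal = 6.5% → £7.23
Storage bin £30.94: all other tangible goods → 5% + 0% municipal = 5% → £1.55
Bag of rice (5 lb) £8.33: unprepared food → 0% + 0% municipal = 0% → £0.00
Rain jacket £148.76: clothing and footwear → 3.5% + 3% municipal = 6.5% → £9.67
Subtotal = £304.59; tax = £18.71; total due = £323.30

£323.30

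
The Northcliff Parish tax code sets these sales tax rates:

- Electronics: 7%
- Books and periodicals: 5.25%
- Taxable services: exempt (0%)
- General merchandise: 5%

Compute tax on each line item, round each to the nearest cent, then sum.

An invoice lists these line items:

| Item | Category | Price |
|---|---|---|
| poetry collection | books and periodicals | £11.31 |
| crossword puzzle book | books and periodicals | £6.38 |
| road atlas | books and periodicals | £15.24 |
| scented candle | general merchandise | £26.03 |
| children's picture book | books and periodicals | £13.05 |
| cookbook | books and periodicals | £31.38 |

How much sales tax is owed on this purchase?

£5.36

Poetry collection £11.31: books and periodicals → 5.25% → £0.59
Crossword puzzle book £6.38: books and periodicals → 5.25% → £0.33
Road atlas £15.24: books and periodicals → 5.25% → £0.80
Scented candle £26.03: general merchandise → 5% → £1.30
Children's picture book £13.05: books and periodicals → 5.25% → £0.69
Cookbook £31.38: books and periodicals → 5.25% → £1.65
Total tax = £0.59 + £0.33 + £0.80 + £1.30 + £0.69 + £1.65 = £5.36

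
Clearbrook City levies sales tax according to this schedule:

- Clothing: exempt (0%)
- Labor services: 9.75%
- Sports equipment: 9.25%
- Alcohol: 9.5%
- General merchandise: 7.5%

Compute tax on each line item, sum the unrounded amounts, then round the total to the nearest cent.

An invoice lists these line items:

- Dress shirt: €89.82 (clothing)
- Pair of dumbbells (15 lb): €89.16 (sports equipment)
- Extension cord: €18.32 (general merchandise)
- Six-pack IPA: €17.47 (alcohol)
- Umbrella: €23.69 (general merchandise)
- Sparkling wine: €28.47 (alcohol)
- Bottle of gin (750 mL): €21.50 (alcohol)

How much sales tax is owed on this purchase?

€17.80

Dress shirt €89.82: clothing → 0% → €0.00
Pair of dumbbells (15 lb) €89.16: sports equipment → 9.25% → €8.2473
Extension cord €18.32: general merchandise → 7.5% → €1.374
Six-pack IPA €17.47: alcohol → 9.5% → €1.65965
Umbrella €23.69: general merchandise → 7.5% → €1.77675
Sparkling wine €28.47: alcohol → 9.5% → €2.70465
Bottle of gin (750 mL) €21.50: alcohol → 9.5% → €2.0425
Unrounded tax sum = €17.80485 → €17.80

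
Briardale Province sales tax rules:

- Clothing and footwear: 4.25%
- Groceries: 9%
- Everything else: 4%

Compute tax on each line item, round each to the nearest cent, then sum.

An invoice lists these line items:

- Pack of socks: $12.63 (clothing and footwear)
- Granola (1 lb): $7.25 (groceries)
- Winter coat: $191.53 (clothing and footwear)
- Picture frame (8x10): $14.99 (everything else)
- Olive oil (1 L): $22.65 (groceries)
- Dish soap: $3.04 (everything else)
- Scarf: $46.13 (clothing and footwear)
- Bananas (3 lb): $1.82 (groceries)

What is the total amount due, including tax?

$314.25

Pack of socks $12.63: clothing and footwear → 4.25% → $0.54
Granola (1 lb) $7.25: groceries → 9% → $0.65
Winter coat $191.53: clothing and footwear → 4.25% → $8.14
Picture frame (8x10) $14.99: everything else → 4% → $0.60
Olive oil (1 L) $22.65: groceries → 9% → $2.04
Dish soap $3.04: everything else → 4% → $0.12
Scarf $46.13: clothing and footwear → 4.25% → $1.96
Bananas (3 lb) $1.82: groceries → 9% → $0.16
Subtotal = $300.04; tax = $14.21; total due = $314.25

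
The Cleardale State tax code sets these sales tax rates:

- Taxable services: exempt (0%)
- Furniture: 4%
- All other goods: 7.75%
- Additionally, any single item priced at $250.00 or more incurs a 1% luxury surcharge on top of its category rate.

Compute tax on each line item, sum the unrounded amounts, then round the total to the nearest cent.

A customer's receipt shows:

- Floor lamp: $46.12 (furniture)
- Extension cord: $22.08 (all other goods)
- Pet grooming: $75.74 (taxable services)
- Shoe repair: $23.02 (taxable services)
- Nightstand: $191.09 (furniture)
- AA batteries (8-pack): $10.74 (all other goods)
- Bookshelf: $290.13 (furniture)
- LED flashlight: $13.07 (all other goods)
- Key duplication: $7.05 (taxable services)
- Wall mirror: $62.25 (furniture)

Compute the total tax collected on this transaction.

$30.04

Floor lamp $46.12: furniture → 4% → $1.8448
Extension cord $22.08: all other goods → 7.75% → $1.7112
Pet grooming $75.74: taxable services → 0% → $0.00
Shoe repair $23.02: taxable services → 0% → $0.00
Nightstand $191.09: furniture → 4% → $7.6436
AA batteries (8-pack) $10.74: all other goods → 7.75% → $0.83235
Bookshelf $290.13: furniture → 4% + 1% surcharge = 5% → $14.5065
LED flashlight $13.07: all other goods → 7.75% → $1.012925
Key duplication $7.05: taxable services → 0% → $0.00
Wall mirror $62.25: furniture → 4% → $2.49
Unrounded tax sum = $30.041375 → $30.04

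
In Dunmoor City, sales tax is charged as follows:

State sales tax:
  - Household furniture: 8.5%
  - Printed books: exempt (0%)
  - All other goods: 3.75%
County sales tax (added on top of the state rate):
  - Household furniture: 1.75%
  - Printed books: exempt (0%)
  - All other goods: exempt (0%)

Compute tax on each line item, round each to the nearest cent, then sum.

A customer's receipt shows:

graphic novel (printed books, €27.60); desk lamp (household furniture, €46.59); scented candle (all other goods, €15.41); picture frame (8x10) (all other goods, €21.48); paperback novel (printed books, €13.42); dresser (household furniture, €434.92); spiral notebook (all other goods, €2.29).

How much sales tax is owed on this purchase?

Graphic novel €27.60: printed books → 0% + 0% county = 0% → €0.00
Desk lamp €46.59: household furniture → 8.5% + 1.75% county = 10.25% → €4.78
Scented candle €15.41: all other goods → 3.75% + 0% county = 3.75% → €0.58
Picture frame (8x10) €21.48: all other goods → 3.75% + 0% county = 3.75% → €0.81
Paperback novel €13.42: printed books → 0% + 0% county = 0% → €0.00
Dresser €434.92: household furniture → 8.5% + 1.75% county = 10.25% → €44.58
Spiral notebook €2.29: all other goods → 3.75% + 0% county = 3.75% → €0.09
Total tax = €4.78 + €0.58 + €0.81 + €44.58 + €0.09 = €50.84

€50.84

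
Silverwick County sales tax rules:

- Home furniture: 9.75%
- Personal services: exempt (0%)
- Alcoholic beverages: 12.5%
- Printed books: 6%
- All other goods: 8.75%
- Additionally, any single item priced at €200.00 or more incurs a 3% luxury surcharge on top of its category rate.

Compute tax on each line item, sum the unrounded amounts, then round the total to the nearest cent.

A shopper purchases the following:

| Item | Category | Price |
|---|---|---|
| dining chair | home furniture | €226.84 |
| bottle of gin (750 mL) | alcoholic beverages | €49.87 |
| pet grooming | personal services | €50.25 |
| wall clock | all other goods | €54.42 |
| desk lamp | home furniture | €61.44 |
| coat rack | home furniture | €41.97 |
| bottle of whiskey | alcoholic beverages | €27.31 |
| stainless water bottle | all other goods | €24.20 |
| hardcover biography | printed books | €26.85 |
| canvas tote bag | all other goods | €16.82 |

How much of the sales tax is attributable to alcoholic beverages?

Bottle of gin (750 mL) €49.87: alcoholic beverages → 12.5% → €6.23375
Bottle of whiskey €27.31: alcoholic beverages → 12.5% → €3.41375
Tax on alcoholic beverages: unrounded sum = €9.6475 → €9.65

€9.65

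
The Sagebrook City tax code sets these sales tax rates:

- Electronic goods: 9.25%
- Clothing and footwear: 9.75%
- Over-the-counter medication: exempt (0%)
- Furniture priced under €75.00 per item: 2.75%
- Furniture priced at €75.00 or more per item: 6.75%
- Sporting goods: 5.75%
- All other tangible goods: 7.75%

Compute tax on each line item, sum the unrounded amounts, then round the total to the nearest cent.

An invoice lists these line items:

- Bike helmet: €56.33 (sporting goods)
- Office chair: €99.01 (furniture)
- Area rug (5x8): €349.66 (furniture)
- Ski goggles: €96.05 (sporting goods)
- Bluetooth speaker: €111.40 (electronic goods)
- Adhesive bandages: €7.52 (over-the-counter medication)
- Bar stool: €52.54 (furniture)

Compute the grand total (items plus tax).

€823.31

Bike helmet €56.33: sporting goods → 5.75% → €3.238975
Office chair €99.01: furniture, €75.00 or more → 6.75% → €6.683175
Area rug (5x8) €349.66: furniture, €75.00 or more → 6.75% → €23.60205
Ski goggles €96.05: sporting goods → 5.75% → €5.522875
Bluetooth speaker €111.40: electronic goods → 9.25% → €10.3045
Adhesive bandages €7.52: over-the-counter medication → 0% → €0.00
Bar stool €52.54: furniture, under €75.00 → 2.75% → €1.44485
Subtotal = €772.51; unrounded tax = €50.796425 → €50.80; total due = €823.31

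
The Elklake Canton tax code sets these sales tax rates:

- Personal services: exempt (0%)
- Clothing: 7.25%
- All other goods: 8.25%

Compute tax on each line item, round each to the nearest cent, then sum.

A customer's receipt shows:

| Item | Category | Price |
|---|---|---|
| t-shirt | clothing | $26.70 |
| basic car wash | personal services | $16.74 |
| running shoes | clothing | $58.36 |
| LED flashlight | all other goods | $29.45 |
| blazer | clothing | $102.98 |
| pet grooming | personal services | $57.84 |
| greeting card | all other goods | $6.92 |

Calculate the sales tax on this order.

$16.64

T-shirt $26.70: clothing → 7.25% → $1.94
Basic car wash $16.74: personal services → 0% → $0.00
Running shoes $58.36: clothing → 7.25% → $4.23
LED flashlight $29.45: all other goods → 8.25% → $2.43
Blazer $102.98: clothing → 7.25% → $7.47
Pet grooming $57.84: personal services → 0% → $0.00
Greeting card $6.92: all other goods → 8.25% → $0.57
Total tax = $1.94 + $4.23 + $2.43 + $7.47 + $0.57 = $16.64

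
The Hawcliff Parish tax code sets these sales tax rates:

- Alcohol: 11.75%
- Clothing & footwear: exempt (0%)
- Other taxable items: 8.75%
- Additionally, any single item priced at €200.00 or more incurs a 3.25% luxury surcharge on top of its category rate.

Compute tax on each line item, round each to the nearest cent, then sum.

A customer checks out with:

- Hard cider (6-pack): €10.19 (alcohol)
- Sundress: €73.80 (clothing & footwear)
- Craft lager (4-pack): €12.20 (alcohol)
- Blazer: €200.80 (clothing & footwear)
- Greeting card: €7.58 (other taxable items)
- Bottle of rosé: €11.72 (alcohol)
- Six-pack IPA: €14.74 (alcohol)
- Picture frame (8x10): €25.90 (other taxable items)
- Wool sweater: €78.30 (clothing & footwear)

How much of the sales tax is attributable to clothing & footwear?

€6.53

Sundress €73.80: clothing & footwear → 0% → €0.00
Blazer €200.80: clothing & footwear → 0% + 3.25% surcharge = 3.25% → €6.53
Wool sweater €78.30: clothing & footwear → 0% → €0.00
Tax on clothing & footwear = €0.00 + €6.53 + €0.00 = €6.53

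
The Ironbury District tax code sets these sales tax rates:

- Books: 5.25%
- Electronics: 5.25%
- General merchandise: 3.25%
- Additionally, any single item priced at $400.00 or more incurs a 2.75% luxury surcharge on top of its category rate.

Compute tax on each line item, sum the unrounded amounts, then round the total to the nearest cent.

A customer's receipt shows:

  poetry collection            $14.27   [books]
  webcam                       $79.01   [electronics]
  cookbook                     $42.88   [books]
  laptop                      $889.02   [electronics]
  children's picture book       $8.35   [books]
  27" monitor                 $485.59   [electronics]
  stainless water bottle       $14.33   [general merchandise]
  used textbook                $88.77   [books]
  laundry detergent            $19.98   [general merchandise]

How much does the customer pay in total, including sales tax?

$1765.53

Poetry collection $14.27: books → 5.25% → $0.749175
Webcam $79.01: electronics → 5.25% → $4.148025
Cookbook $42.88: books → 5.25% → $2.2512
Laptop $889.02: electronics → 5.25% + 2.75% surcharge = 8% → $71.1216
Children's picture book $8.35: books → 5.25% → $0.438375
27" monitor $485.59: electronics → 5.25% + 2.75% surcharge = 8% → $38.8472
Stainless water bottle $14.33: general merchandise → 3.25% → $0.465725
Used textbook $88.77: books → 5.25% → $4.660425
Laundry detergent $19.98: general merchandise → 3.25% → $0.64935
Subtotal = $1642.20; unrounded tax = $123.331075 → $123.33; total due = $1765.53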